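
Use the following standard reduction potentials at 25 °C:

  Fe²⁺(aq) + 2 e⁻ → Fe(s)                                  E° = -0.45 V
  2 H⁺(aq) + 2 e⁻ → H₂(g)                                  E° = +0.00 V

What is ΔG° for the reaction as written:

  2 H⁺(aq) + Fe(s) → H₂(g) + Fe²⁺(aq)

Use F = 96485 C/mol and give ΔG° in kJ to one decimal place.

-86.8 kJ

As written, H⁺/H₂ is reduced (cathode) and Fe²⁺/Fe is oxidised (anode), so E°cell = (+0.00) − (-0.45) = +0.45 V.
Balancing electrons gives n = 2.
ΔG° = −nFE° = −(2)(96485)(+0.45) = -86,836 J = -86.8 kJ.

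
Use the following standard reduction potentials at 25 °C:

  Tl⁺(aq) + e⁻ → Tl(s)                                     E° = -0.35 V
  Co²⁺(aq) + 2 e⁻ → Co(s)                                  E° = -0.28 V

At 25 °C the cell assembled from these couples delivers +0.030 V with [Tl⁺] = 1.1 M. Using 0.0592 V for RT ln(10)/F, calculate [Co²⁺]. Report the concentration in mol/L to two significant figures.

0.054 M

Co²⁺/Co is the cathode, Tl⁺/Tl the anode: E°cell = +0.07 V, n = 2.
Overall reaction: Co²⁺(aq) + 2 Tl(s) → Co(s) + 2 Tl⁺(aq); Q = [Tl⁺]^2/[Co²⁺]^1.
From E = E° − (0.0592/n) log Q: log Q = (E° − E)·n/0.0592 = (+0.07 − (+0.030))·2/0.0592 = 1.3514.
So 1·log[Co²⁺] = 2·log(1.1) − log Q = 0.0828 − (1.3514) = -1.2686; [Co²⁺] = 10^(-1.2686) ≈ 0.054 M.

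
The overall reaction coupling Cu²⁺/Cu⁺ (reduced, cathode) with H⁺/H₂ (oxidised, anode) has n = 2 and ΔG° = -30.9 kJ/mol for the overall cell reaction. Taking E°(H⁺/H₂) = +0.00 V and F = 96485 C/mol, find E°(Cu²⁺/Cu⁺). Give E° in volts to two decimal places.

E°cell = −ΔG°/(nF) = −(-30.9×10³)/((2)(96485)) = +0.160 V.
Since Cu²⁺/Cu⁺ is the cathode and H⁺/H₂ the anode, E°cell = E°(Cu²⁺/Cu⁺) − E°(H⁺/H₂).
So E°(Cu²⁺/Cu⁺) = E°cell + E°(H⁺/H₂) = +0.160 + (+0.00) = +0.16 V.

+0.16 V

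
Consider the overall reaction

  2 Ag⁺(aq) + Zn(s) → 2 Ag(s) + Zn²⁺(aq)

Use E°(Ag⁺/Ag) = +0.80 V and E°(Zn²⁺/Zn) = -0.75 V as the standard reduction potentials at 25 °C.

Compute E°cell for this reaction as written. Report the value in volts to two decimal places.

The Ag⁺/Ag couple has the higher reduction potential, so it is the cathode; Zn²⁺/Zn is oxidised at the anode.
E°cell = E°(cathode) − E°(anode) = (+0.80) − (-0.75) = +1.55 V.

+1.55 V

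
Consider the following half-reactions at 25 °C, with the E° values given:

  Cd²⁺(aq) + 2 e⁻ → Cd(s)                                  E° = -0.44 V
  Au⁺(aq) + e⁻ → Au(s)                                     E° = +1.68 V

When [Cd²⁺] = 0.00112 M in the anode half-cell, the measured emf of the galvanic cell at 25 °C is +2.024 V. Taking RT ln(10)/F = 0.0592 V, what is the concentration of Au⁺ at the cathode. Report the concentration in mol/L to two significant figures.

0.00080 M

Au⁺/Au is the cathode, Cd²⁺/Cd the anode: E°cell = +2.12 V, n = 2.
Overall reaction: 2 Au⁺(aq) + Cd(s) → 2 Au(s) + Cd²⁺(aq); Q = [Cd²⁺]^1/[Au⁺]^2.
From E = E° − (0.0592/n) log Q: log Q = (E° − E)·n/0.0592 = (+2.12 − (+2.024))·2/0.0592 = 3.2432.
So 2·log[Au⁺] = 1·log(0.00112) − log Q = -2.9508 − (3.2432) = -6.1940; log[Au⁺] = -6.1940 / 2 = -3.0970; [Au⁺] = 10^(-3.0970) ≈ 0.00080 M.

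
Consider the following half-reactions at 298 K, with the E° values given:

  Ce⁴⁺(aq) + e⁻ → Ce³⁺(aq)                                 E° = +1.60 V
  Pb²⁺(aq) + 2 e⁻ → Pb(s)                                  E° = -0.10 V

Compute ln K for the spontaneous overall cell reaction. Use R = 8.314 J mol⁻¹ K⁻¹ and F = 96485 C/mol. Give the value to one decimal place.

Cathode: Ce⁴⁺/Ce³⁺; anode: Pb²⁺/Pb. E°cell = (+1.60) − (-0.10) = +1.70 V, with n = 2.
ΔG° = −nFE° = −RT ln K, so ln K = nFE°/(RT) = (2)(96485)(+1.70) / ((8.314)(298)) = 132.407.

132.4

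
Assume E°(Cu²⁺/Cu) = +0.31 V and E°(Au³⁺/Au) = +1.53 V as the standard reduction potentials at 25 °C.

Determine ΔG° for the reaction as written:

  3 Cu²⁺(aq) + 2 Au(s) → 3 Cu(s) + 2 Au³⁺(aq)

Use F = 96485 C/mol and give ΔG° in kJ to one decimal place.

+706.3 kJ

As written, Cu²⁺/Cu is reduced (cathode) and Au³⁺/Au is oxidised (anode), so E°cell = (+0.31) − (+1.53) = -1.22 V.
Balancing electrons gives n = 6.
ΔG° = −nFE° = −(6)(96485)(-1.22) = 706,270 J = +706.3 kJ.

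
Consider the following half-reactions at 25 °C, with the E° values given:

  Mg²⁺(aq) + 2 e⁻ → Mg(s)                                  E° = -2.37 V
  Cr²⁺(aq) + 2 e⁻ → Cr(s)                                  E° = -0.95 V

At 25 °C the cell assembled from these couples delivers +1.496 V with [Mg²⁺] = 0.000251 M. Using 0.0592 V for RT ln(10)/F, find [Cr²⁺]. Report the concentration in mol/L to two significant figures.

0.093 M

Cr²⁺/Cr is the cathode, Mg²⁺/Mg the anode: E°cell = +1.42 V, n = 2.
Overall reaction: Cr²⁺(aq) + Mg(s) → Cr(s) + Mg²⁺(aq); Q = [Mg²⁺]^1/[Cr²⁺]^1.
From E = E° − (0.0592/n) log Q: log Q = (E° − E)·n/0.0592 = (+1.42 − (+1.496))·2/0.0592 = -2.5676.
So 1·log[Cr²⁺] = 1·log(0.000251) − log Q = -3.6003 − (-2.5676) = -1.0327; [Cr²⁺] = 10^(-1.0327) ≈ 0.093 M.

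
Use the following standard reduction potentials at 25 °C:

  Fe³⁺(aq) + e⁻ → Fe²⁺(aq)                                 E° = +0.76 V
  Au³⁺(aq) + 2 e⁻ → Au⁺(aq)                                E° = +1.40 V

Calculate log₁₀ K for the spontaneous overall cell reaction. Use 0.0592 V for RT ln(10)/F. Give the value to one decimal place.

Cathode: Au³⁺/Au⁺; anode: Fe³⁺/Fe²⁺. E°cell = +0.64 V, n = 2.
log K = nE°cell / 0.0592 = (2)(+0.64) / 0.0592 = 21.6.

21.6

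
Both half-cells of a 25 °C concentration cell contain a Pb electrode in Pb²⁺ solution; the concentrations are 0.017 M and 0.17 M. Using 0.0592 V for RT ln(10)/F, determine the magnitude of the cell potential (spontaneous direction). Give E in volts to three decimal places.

+0.030 V

For a concentration cell E°cell = 0. The 0.17 M side is the cathode (reduction is favoured where [Pb²⁺] is higher).
With n = 2, E = −(0.0592/2) log([Pb²⁺]ₐₙ/[Pb²⁺]꜀ₐₜ) = −(0.0592/2) log(0.017/0.17) = −(0.0592/2)(-1.000) = +0.030 V.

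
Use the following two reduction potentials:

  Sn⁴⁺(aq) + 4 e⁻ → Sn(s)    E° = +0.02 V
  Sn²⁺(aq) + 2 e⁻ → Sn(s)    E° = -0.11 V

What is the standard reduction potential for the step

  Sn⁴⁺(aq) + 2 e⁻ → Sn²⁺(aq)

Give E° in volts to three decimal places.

Sequential free energies add, so n₃E°₃ = n₁E°₁ + n₂E°₂.
With n₃ = 4, and the known step contributing 2×(-0.11) V, the unknown satisfies 2·E° = 4×(+0.02) − 2×(-0.11) = +0.300.
E° = +0.300 / 2 = +0.150 V.

+0.150 V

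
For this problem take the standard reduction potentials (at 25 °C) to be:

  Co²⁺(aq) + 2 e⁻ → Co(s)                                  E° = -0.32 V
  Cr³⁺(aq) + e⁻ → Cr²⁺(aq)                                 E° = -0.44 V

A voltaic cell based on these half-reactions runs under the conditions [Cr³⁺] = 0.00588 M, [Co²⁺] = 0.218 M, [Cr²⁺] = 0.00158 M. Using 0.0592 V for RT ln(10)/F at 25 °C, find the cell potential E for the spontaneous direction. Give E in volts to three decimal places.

Co²⁺/Co is the cathode (higher E°), Cr³⁺/Cr²⁺ the anode: E°cell = -0.32 − (-0.44) = +0.12 V, n = 2.
Overall: Co²⁺(aq) + 2 Cr²⁺(aq) → Co(s) + 2 Cr³⁺(aq)
Q = [Cr³⁺]^2 / ([Co²⁺]·[Cr²⁺]^2); log Q = 1.803.
E = E° − (0.0592/n) log Q = +0.12 − (0.0592/2)(1.803) = +0.067 V.

+0.067 V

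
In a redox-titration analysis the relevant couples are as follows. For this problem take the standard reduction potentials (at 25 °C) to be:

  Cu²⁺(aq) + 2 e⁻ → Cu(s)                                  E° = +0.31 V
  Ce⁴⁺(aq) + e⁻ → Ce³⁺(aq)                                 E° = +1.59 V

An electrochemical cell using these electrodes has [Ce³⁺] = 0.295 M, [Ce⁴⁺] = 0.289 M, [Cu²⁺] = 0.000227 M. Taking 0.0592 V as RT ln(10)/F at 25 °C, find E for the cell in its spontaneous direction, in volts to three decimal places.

Ce⁴⁺/Ce³⁺ is the cathode (higher E°), Cu²⁺/Cu the anode: E°cell = +1.59 − (+0.31) = +1.28 V, n = 2.
Overall: 2 Ce⁴⁺(aq) + Cu(s) → 2 Ce³⁺(aq) + Cu²⁺(aq)
Q = [Ce³⁺]^2·[Cu²⁺] / ([Ce⁴⁺]^2); log Q = -3.626.
E = E° − (0.0592/n) log Q = +1.28 − (0.0592/2)(-3.626) = +1.387 V.

+1.387 V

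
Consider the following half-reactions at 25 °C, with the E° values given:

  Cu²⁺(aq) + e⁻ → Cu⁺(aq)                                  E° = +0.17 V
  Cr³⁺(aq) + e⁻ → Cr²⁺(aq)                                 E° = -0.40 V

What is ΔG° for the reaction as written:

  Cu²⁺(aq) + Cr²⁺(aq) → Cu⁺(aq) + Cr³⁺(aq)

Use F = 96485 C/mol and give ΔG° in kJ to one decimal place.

-55.0 kJ

As written, Cu²⁺/Cu⁺ is reduced (cathode) and Cr³⁺/Cr²⁺ is oxidised (anode), so E°cell = (+0.17) − (-0.40) = +0.57 V.
Balancing electrons gives n = 1.
ΔG° = −nFE° = −(1)(96485)(+0.57) = -54,996 J = -55.0 kJ.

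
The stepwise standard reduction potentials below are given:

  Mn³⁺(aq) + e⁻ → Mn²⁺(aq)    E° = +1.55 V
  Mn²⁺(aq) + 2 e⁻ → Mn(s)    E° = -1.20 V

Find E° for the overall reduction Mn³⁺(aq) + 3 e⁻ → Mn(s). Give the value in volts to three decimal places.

-0.283 V

Standard free energies of sequential steps add: ΔG°₃ = ΔG°₁ + ΔG°₂, so n₃E°₃ = n₁E°₁ + n₂E°₂.
E°₃ = (1×+1.55 + 2×-1.20) / 3 = (-0.850) / 3 = -0.283 V.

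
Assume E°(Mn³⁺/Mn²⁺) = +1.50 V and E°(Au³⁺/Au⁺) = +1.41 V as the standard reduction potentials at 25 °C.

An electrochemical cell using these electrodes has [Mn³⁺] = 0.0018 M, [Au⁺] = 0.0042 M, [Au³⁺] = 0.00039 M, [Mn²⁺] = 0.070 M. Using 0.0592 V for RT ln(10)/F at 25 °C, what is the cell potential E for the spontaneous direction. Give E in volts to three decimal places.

Mn³⁺/Mn²⁺ is the cathode (higher E°), Au³⁺/Au⁺ the anode: E°cell = +1.50 − (+1.41) = +0.09 V, n = 2.
Overall: 2 Mn³⁺(aq) + Au⁺(aq) → 2 Mn²⁺(aq) + Au³⁺(aq)
Q = [Mn²⁺]^2·[Au³⁺] / ([Mn³⁺]^2·[Au⁺]); log Q = 2.147.
E = E° − (0.0592/n) log Q = +0.09 − (0.0592/2)(2.147) = +0.026 V.

+0.026 V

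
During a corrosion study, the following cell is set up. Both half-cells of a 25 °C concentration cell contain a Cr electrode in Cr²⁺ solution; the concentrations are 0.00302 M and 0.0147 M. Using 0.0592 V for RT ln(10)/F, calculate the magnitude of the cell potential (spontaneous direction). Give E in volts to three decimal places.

+0.020 V

For a concentration cell E°cell = 0. The 0.0147 M side is the cathode (reduction is favoured where [Cr²⁺] is higher).
With n = 2, E = −(0.0592/2) log([Cr²⁺]ₐₙ/[Cr²⁺]꜀ₐₜ) = −(0.0592/2) log(0.00302/0.0147) = −(0.0592/2)(-0.687) = +0.020 V.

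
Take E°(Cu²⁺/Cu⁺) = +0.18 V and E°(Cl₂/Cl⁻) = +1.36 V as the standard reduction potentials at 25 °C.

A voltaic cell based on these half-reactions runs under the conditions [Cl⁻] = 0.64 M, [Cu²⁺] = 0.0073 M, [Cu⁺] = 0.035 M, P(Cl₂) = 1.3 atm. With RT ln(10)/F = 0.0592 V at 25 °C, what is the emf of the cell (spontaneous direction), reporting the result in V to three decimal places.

Cl₂/Cl⁻ is the cathode (higher E°), Cu²⁺/Cu⁺ the anode: E°cell = +1.36 − (+0.18) = +1.18 V, n = 2.
Overall: Cl₂(g) + 2 Cu⁺(aq) → 2 Cl⁻(aq) + 2 Cu²⁺(aq)
Q = [Cl⁻]^2·[Cu²⁺]^2 / (P(Cl₂)·[Cu⁺]^2); log Q = -1.863.
E = E° − (0.0592/n) log Q = +1.18 − (0.0592/2)(-1.863) = +1.235 V.

+1.235 V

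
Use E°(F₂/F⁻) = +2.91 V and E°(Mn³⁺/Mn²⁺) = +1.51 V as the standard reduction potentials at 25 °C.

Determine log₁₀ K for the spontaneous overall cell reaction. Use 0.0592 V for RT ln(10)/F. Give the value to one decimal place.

Cathode: F₂/F⁻; anode: Mn³⁺/Mn²⁺. E°cell = +1.40 V, n = 2.
log K = nE°cell / 0.0592 = (2)(+1.40) / 0.0592 = 47.3.

47.3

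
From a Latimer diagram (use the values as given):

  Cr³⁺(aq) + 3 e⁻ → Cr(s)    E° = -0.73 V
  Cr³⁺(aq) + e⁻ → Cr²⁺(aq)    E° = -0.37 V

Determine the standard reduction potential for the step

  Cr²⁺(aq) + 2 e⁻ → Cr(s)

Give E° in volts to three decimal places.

Sequential free energies add, so n₃E°₃ = n₁E°₁ + n₂E°₂.
With n₃ = 3, and the known step contributing 1×(-0.37) V, the unknown satisfies 2·E° = 3×(-0.73) − 1×(-0.37) = -1.820.
E° = -1.820 / 2 = -0.910 V.

-0.910 V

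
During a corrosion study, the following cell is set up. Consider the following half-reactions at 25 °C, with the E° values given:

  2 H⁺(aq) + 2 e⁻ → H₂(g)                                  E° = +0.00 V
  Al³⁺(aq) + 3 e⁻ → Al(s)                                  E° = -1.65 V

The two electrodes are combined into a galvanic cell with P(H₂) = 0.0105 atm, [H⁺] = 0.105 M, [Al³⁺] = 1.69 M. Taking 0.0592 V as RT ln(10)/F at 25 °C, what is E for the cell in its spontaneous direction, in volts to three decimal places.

+1.646 V

H⁺/H₂ is the cathode (higher E°), Al³⁺/Al the anode: E°cell = +0.00 − (-1.65) = +1.65 V, n = 6.
Overall: 6 H⁺(aq) + 2 Al(s) → 3 H₂(g) + 2 Al³⁺(aq)
Q = P(H₂)^3·[Al³⁺]^2 / ([H⁺]^6); log Q = 0.392.
E = E° − (0.0592/n) log Q = +1.65 − (0.0592/6)(0.392) = +1.646 V.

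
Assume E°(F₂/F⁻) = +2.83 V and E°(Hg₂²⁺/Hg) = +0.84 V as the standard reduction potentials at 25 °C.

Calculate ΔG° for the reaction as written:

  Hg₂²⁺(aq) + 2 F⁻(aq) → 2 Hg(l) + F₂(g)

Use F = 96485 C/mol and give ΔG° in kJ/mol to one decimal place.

+384.0 kJ/mol

As written, Hg₂²⁺/Hg is reduced (cathode) and F₂/F⁻ is oxidised (anode), so E°cell = (+0.84) − (+2.83) = -1.99 V.
Balancing electrons gives n = 2.
ΔG° = −nFE° = −(2)(96485)(-1.99) = 384,010 J = +384.0 kJ/mol.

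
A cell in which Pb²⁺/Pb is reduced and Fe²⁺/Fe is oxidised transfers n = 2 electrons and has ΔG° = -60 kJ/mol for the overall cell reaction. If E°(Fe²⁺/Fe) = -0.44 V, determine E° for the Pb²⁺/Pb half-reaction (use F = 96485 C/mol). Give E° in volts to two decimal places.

E°cell = −ΔG°/(nF) = −(-60×10³)/((2)(96485)) = +0.311 V.
Since Pb²⁺/Pb is the cathode and Fe²⁺/Fe the anode, E°cell = E°(Pb²⁺/Pb) − E°(Fe²⁺/Fe).
So E°(Pb²⁺/Pb) = E°cell + E°(Fe²⁺/Fe) = +0.311 + (-0.44) = -0.13 V.

-0.13 V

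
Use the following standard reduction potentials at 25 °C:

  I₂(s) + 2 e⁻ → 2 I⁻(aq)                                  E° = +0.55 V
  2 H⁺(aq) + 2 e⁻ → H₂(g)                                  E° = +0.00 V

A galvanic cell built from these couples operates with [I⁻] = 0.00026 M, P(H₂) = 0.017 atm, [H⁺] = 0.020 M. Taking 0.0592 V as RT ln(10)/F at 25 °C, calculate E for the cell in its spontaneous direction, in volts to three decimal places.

+0.810 V

I₂/I⁻ is the cathode (higher E°), H⁺/H₂ the anode: E°cell = +0.55 − (+0.00) = +0.55 V, n = 2.
Overall: I₂(s) + H₂(g) → 2 I⁻(aq) + 2 H⁺(aq)
Q = [I⁻]^2·[H⁺]^2 / (P(H₂)); log Q = -8.798.
E = E° − (0.0592/n) log Q = +0.55 − (0.0592/2)(-8.798) = +0.810 V.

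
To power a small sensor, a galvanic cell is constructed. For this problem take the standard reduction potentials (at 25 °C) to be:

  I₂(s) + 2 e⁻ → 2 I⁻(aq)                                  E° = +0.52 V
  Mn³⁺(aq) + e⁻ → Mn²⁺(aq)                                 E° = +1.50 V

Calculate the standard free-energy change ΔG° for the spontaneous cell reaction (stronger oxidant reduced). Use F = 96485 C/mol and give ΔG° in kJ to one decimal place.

Mn³⁺/Mn²⁺ (E° = +1.50 V) is the cathode; I₂/I⁻ (E° = +0.52 V) is the anode, so E°cell = +0.98 V.
Balancing electrons gives n = 2 (lcm of 1 and 2).
ΔG° = −nFE° = −(2)(96485)(+0.98) = -189,111 J = -189.1 kJ.

-189.1 kJ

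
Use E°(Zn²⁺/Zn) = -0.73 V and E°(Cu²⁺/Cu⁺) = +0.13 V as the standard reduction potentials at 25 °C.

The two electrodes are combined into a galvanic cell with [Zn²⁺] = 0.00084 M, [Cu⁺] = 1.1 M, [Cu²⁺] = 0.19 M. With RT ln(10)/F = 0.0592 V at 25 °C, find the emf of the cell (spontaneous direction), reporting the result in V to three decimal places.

Cu²⁺/Cu⁺ is the cathode (higher E°), Zn²⁺/Zn the anode: E°cell = +0.13 − (-0.73) = +0.86 V, n = 2.
Overall: 2 Cu²⁺(aq) + Zn(s) → 2 Cu⁺(aq) + Zn²⁺(aq)
Q = [Cu⁺]^2·[Zn²⁺] / ([Cu²⁺]^2); log Q = -1.550.
E = E° − (0.0592/n) log Q = +0.86 − (0.0592/2)(-1.550) = +0.906 V.

+0.906 V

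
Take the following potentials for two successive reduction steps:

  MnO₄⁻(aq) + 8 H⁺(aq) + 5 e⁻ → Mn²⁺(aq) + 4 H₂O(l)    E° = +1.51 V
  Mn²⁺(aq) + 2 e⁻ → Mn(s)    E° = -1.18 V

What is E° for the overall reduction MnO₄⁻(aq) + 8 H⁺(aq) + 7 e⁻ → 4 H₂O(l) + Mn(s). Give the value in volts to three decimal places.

+0.741 V

Standard free energies of sequential steps add: ΔG°₃ = ΔG°₁ + ΔG°₂, so n₃E°₃ = n₁E°₁ + n₂E°₂.
E°₃ = (5×+1.51 + 2×-1.18) / 7 = (+5.190) / 7 = +0.741 V.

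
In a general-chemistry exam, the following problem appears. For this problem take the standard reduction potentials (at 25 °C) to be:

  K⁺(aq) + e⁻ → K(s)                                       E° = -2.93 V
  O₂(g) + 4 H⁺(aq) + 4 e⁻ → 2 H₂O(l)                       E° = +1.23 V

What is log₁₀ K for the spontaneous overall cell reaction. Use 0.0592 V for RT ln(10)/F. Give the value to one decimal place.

281.1

Cathode: O₂/H₂O; anode: K⁺/K. E°cell = +4.16 V, n = 4.
log K = nE°cell / 0.0592 = (4)(+4.16) / 0.0592 = 281.1.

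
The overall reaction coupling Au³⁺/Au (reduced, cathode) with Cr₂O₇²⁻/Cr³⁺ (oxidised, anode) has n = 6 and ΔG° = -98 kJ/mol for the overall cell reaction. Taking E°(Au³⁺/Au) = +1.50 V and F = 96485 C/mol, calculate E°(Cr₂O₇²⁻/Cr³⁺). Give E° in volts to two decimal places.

E°cell = −ΔG°/(nF) = −(-98×10³)/((6)(96485)) = +0.169 V.
Since Au³⁺/Au is the cathode and Cr₂O₇²⁻/Cr³⁺ the anode, E°cell = E°(Au³⁺/Au) − E°(Cr₂O₇²⁻/Cr³⁺).
So E°(Cr₂O₇²⁻/Cr³⁺) = E°(Au³⁺/Au) − E°cell = (+1.50) − (+0.169) = +1.33 V.

+1.33 V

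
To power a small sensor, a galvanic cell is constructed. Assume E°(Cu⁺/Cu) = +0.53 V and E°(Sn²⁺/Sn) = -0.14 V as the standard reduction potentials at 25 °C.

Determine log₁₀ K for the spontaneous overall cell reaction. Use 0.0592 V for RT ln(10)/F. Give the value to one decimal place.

22.6

Cathode: Cu⁺/Cu; anode: Sn²⁺/Sn. E°cell = +0.67 V, n = 2.
log K = nE°cell / 0.0592 = (2)(+0.67) / 0.0592 = 22.6.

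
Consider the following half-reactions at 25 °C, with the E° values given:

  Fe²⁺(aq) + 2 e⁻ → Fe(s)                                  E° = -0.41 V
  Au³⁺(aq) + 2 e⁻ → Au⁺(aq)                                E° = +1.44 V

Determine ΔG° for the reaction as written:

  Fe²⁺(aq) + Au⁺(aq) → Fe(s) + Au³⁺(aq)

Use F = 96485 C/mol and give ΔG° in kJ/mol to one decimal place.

+357.0 kJ/mol

As written, Fe²⁺/Fe is reduced (cathode) and Au³⁺/Au⁺ is oxidised (anode), so E°cell = (-0.41) − (+1.44) = -1.85 V.
Balancing electrons gives n = 2.
ΔG° = −nFE° = −(2)(96485)(-1.85) = 356,994 J = +357.0 kJ/mol.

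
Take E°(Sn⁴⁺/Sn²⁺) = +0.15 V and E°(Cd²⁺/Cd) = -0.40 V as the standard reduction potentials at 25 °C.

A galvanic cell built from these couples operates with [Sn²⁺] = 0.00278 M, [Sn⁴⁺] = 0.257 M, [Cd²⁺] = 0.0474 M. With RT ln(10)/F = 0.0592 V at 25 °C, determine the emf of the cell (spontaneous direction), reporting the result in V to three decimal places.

+0.647 V

Sn⁴⁺/Sn²⁺ is the cathode (higher E°), Cd²⁺/Cd the anode: E°cell = +0.15 − (-0.40) = +0.55 V, n = 2.
Overall: Sn⁴⁺(aq) + Cd(s) → Sn²⁺(aq) + Cd²⁺(aq)
Q = [Sn²⁺]·[Cd²⁺] / ([Sn⁴⁺]); log Q = -3.290.
E = E° − (0.0592/n) log Q = +0.55 − (0.0592/2)(-3.290) = +0.647 V.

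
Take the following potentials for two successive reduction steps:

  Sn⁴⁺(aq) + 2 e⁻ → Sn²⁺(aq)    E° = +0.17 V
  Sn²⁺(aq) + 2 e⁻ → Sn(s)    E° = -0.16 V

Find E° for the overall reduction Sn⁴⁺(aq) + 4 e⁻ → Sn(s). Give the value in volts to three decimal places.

+0.005 V

Since ΔG° = −nFE° is additive over sequential reductions, n₃E°₃ = n₁E°₁ + n₂E°₂.
E°₃ = (2×+0.17 + 2×-0.16) / 4 = (+0.020) / 4 = +0.005 V.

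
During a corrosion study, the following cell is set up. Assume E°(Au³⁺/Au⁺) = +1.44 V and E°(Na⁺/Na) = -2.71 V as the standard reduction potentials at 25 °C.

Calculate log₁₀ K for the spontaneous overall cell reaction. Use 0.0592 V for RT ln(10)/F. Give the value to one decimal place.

Cathode: Au³⁺/Au⁺; anode: Na⁺/Na. E°cell = +4.15 V, n = 2.
log K = nE°cell / 0.0592 = (2)(+4.15) / 0.0592 = 140.2.

140.2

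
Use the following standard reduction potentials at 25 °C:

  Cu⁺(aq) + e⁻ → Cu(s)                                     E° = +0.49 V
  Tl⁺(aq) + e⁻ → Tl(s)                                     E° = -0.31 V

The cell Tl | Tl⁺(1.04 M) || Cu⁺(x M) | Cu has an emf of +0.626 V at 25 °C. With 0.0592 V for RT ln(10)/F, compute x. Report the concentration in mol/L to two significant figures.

0.0012 M

Cu⁺/Cu is the cathode, Tl⁺/Tl the anode: E°cell = +0.80 V, n = 1.
Overall reaction: Cu⁺(aq) + Tl(s) → Cu(s) + Tl⁺(aq); Q = [Tl⁺]^1/[Cu⁺]^1.
From E = E° − (0.0592/n) log Q: log Q = (E° − E)·n/0.0592 = (+0.80 − (+0.626))·1/0.0592 = 2.9392.
So 1·log[Cu⁺] = 1·log(1.04) − log Q = 0.0170 − (2.9392) = -2.9222; [Cu⁺] = 10^(-2.9222) ≈ 0.0012 M.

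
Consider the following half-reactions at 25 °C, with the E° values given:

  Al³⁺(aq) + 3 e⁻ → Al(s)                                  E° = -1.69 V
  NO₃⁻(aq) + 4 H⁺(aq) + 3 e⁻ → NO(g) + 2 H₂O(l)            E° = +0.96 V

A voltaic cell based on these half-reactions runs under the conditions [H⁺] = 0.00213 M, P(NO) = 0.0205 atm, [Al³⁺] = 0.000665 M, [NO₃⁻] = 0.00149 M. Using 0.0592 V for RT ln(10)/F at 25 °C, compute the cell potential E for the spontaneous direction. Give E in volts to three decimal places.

+2.479 V

NO₃⁻/NO is the cathode (higher E°), Al³⁺/Al the anode: E°cell = +0.96 − (-1.69) = +2.65 V, n = 3.
Overall: NO₃⁻(aq) + 4 H⁺(aq) + Al(s) → NO(g) + 2 H₂O(l) + Al³⁺(aq)
Q = P(NO)·[Al³⁺] / ([NO₃⁻]·[H⁺]^4); log Q = 8.648.
E = E° − (0.0592/n) log Q = +2.65 − (0.0592/3)(8.648) = +2.479 V.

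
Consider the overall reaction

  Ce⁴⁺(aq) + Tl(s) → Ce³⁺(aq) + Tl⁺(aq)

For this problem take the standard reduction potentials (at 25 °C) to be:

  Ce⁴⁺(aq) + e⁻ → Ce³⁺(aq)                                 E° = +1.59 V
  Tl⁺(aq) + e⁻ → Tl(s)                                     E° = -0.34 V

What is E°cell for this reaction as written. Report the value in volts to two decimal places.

+1.93 V

The Ce⁴⁺/Ce³⁺ couple has the higher reduction potential, so it is the cathode; Tl⁺/Tl is oxidised at the anode.
E°cell = E°(cathode) − E°(anode) = (+1.59) − (-0.34) = +1.93 V.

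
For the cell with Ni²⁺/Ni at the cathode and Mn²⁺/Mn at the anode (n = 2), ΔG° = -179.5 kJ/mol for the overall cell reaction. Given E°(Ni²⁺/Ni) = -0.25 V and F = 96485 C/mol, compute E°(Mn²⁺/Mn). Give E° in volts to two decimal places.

-1.18 V

E°cell = −ΔG°/(nF) = −(-179.5×10³)/((2)(96485)) = +0.930 V.
Since Ni²⁺/Ni is the cathode and Mn²⁺/Mn the anode, E°cell = E°(Ni²⁺/Ni) − E°(Mn²⁺/Mn).
So E°(Mn²⁺/Mn) = E°(Ni²⁺/Ni) − E°cell = (-0.25) − (+0.930) = -1.18 V.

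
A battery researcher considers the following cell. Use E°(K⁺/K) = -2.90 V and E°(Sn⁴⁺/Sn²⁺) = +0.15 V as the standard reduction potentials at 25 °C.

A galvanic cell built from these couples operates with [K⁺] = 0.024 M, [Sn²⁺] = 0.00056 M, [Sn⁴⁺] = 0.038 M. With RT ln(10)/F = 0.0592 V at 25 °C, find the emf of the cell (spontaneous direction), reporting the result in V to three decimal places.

Sn⁴⁺/Sn²⁺ is the cathode (higher E°), K⁺/K the anode: E°cell = +0.15 − (-2.90) = +3.05 V, n = 2.
Overall: Sn⁴⁺(aq) + 2 K(s) → Sn²⁺(aq) + 2 K⁺(aq)
Q = [Sn²⁺]·[K⁺]^2 / ([Sn⁴⁺]); log Q = -5.071.
E = E° − (0.0592/n) log Q = +3.05 − (0.0592/2)(-5.071) = +3.200 V.

+3.200 V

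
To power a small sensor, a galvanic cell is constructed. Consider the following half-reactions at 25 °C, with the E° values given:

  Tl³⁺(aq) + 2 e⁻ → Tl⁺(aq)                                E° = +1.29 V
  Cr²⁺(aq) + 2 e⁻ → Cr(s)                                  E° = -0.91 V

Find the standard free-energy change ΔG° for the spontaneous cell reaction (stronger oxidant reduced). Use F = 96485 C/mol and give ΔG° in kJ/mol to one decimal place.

Tl³⁺/Tl⁺ (E° = +1.29 V) is the cathode; Cr²⁺/Cr (E° = -0.91 V) is the anode, so E°cell = +2.20 V.
Balancing electrons gives n = 2 (lcm of 2 and 2).
ΔG° = −nFE° = −(2)(96485)(+2.20) = -424,534 J = -424.5 kJ/mol.

-424.5 kJ/mol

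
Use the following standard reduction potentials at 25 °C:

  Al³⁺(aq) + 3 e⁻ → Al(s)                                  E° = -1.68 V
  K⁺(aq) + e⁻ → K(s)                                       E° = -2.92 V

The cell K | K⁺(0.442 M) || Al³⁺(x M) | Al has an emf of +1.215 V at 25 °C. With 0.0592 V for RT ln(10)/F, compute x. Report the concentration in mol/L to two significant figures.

0.0047 M

Al³⁺/Al is the cathode, K⁺/K the anode: E°cell = +1.24 V, n = 3.
Overall reaction: Al³⁺(aq) + 3 K(s) → Al(s) + 3 K⁺(aq); Q = [K⁺]^3/[Al³⁺]^1.
From E = E° − (0.0592/n) log Q: log Q = (E° − E)·n/0.0592 = (+1.24 − (+1.215))·3/0.0592 = 1.2669.
So 1·log[Al³⁺] = 3·log(0.442) − log Q = -1.0637 − (1.2669) = -2.3306; [Al³⁺] = 10^(-2.3306) ≈ 0.0047 M.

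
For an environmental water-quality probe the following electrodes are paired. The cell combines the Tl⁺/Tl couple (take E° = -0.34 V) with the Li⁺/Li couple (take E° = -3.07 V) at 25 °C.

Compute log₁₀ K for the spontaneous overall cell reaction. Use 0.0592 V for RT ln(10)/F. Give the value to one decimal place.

Cathode: Tl⁺/Tl; anode: Li⁺/Li. E°cell = +2.73 V, n = 1.
log K = nE°cell / 0.0592 = (1)(+2.73) / 0.0592 = 46.1.

46.1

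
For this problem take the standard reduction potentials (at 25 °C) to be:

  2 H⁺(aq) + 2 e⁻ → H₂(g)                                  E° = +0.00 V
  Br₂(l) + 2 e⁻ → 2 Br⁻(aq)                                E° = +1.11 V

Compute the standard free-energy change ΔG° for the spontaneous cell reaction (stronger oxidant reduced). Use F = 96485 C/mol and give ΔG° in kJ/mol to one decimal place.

Br₂/Br⁻ (E° = +1.11 V) is the cathode; H⁺/H₂ (E° = +0.00 V) is the anode, so E°cell = +1.11 V.
Balancing electrons gives n = 2 (lcm of 2 and 2).
ΔG° = −nFE° = −(2)(96485)(+1.11) = -214,197 J = -214.2 kJ/mol.

-214.2 kJ/mol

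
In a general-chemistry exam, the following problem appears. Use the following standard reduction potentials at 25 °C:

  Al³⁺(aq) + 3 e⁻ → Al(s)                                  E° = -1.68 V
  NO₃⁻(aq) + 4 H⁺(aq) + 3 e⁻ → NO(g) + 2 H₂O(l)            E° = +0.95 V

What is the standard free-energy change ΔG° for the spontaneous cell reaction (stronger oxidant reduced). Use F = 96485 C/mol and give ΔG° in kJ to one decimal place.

-761.3 kJ

NO₃⁻/NO (E° = +0.95 V) is the cathode; Al³⁺/Al (E° = -1.68 V) is the anode, so E°cell = +2.63 V.
Balancing electrons gives n = 3 (lcm of 3 and 3).
ΔG° = −nFE° = −(3)(96485)(+2.63) = -761,267 J = -761.3 kJ.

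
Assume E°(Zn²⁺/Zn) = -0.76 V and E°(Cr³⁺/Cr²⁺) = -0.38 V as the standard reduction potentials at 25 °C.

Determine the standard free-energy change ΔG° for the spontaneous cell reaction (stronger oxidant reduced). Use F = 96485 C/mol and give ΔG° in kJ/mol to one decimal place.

Cr³⁺/Cr²⁺ (E° = -0.38 V) is the cathode; Zn²⁺/Zn (E° = -0.76 V) is the anode, so E°cell = +0.38 V.
Balancing electrons gives n = 2 (lcm of 1 and 2).
ΔG° = −nFE° = −(2)(96485)(+0.38) = -73,329 J = -73.3 kJ/mol.

-73.3 kJ/mol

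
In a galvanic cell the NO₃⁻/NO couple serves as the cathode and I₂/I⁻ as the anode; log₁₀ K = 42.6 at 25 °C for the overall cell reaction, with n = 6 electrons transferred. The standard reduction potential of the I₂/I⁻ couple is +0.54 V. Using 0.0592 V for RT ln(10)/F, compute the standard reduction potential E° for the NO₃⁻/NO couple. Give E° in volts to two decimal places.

+0.96 V

E°cell = (0.0592/n)·log K = (0.0592/6)(42.6) = +0.420 V.
Since NO₃⁻/NO is the cathode and I₂/I⁻ the anode, E°cell = E°(NO₃⁻/NO) − E°(I₂/I⁻).
So E°(NO₃⁻/NO) = E°cell + E°(I₂/I⁻) = +0.420 + (+0.54) = +0.96 V.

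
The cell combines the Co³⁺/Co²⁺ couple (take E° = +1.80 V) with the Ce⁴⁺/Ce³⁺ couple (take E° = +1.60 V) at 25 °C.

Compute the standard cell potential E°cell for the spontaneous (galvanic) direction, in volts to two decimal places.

+0.20 V

The Co³⁺/Co²⁺ couple has the higher reduction potential, so it is the cathode; Ce⁴⁺/Ce³⁺ is oxidised at the anode.
E°cell = E°(cathode) − E°(anode) = (+1.80) − (+1.60) = +0.20 V.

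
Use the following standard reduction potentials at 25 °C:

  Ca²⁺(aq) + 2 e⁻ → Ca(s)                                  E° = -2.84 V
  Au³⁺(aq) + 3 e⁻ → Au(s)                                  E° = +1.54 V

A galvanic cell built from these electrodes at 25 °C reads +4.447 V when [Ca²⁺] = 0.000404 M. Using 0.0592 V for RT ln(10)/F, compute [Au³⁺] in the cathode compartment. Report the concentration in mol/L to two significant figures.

Au³⁺/Au is the cathode, Ca²⁺/Ca the anode: E°cell = +4.38 V, n = 6.
Overall reaction: 2 Au³⁺(aq) + 3 Ca(s) → 2 Au(s) + 3 Ca²⁺(aq); Q = [Ca²⁺]^3/[Au³⁺]^2.
From E = E° − (0.0592/n) log Q: log Q = (E° − E)·n/0.0592 = (+4.38 − (+4.447))·6/0.0592 = -6.7905.
So 2·log[Au³⁺] = 3·log(0.000404) − log Q = -10.1809 − (-6.7905) = -3.3904; log[Au³⁺] = -3.3904 / 2 = -1.6952; [Au³⁺] = 10^(-1.6952) ≈ 0.020 M.

0.020 M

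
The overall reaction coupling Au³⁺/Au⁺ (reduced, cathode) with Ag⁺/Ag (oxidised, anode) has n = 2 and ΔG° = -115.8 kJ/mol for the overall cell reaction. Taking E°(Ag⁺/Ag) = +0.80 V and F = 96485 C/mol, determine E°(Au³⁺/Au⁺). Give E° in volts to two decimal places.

E°cell = −ΔG°/(nF) = −(-115.8×10³)/((2)(96485)) = +0.600 V.
Since Au³⁺/Au⁺ is the cathode and Ag⁺/Ag the anode, E°cell = E°(Au³⁺/Au⁺) − E°(Ag⁺/Ag).
So E°(Au³⁺/Au⁺) = E°cell + E°(Ag⁺/Ag) = +0.600 + (+0.80) = +1.40 V.

+1.40 V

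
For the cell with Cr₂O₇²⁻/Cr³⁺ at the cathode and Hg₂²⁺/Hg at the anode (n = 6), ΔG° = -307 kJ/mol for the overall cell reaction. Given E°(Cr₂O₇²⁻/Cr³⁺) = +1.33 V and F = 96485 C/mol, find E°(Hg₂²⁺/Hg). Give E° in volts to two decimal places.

+0.80 V

E°cell = −ΔG°/(nF) = −(-307×10³)/((6)(96485)) = +0.530 V.
Since Cr₂O₇²⁻/Cr³⁺ is the cathode and Hg₂²⁺/Hg the anode, E°cell = E°(Cr₂O₇²⁻/Cr³⁺) − E°(Hg₂²⁺/Hg).
So E°(Hg₂²⁺/Hg) = E°(Cr₂O₇²⁻/Cr³⁺) − E°cell = (+1.33) − (+0.530) = +0.80 V.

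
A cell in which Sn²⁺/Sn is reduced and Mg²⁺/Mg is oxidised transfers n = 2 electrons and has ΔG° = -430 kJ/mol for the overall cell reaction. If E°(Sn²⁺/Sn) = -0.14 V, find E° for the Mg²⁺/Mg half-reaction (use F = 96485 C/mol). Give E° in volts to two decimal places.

E°cell = −ΔG°/(nF) = −(-430×10³)/((2)(96485)) = +2.228 V.
Since Sn²⁺/Sn is the cathode and Mg²⁺/Mg the anode, E°cell = E°(Sn²⁺/Sn) − E°(Mg²⁺/Mg).
So E°(Mg²⁺/Mg) = E°(Sn²⁺/Sn) − E°cell = (-0.14) − (+2.228) = -2.37 V.

-2.37 V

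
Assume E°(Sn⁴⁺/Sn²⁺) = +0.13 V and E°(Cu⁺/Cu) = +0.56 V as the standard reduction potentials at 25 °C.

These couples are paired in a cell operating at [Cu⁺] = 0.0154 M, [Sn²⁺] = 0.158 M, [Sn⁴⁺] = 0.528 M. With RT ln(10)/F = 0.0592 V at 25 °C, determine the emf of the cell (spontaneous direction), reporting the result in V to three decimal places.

Cu⁺/Cu is the cathode (higher E°), Sn⁴⁺/Sn²⁺ the anode: E°cell = +0.56 − (+0.13) = +0.43 V, n = 2.
Overall: 2 Cu⁺(aq) + Sn²⁺(aq) → 2 Cu(s) + Sn⁴⁺(aq)
Q = [Sn⁴⁺] / ([Cu⁺]^2·[Sn²⁺]); log Q = 4.149.
E = E° − (0.0592/n) log Q = +0.43 − (0.0592/2)(4.149) = +0.307 V.

+0.307 V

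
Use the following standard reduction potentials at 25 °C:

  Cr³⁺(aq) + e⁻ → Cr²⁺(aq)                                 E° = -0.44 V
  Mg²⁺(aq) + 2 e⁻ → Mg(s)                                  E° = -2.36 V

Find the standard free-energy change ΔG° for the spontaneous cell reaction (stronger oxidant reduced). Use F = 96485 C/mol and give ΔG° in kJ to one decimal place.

-370.5 kJ

Cr³⁺/Cr²⁺ (E° = -0.44 V) is the cathode; Mg²⁺/Mg (E° = -2.36 V) is the anode, so E°cell = +1.92 V.
Balancing electrons gives n = 2 (lcm of 1 and 2).
ΔG° = −nFE° = −(2)(96485)(+1.92) = -370,502 J = -370.5 kJ.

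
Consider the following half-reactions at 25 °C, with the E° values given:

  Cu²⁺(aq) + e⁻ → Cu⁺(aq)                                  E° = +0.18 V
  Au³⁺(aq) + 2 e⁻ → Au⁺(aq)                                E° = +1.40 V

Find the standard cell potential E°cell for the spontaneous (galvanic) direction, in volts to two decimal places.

The Au³⁺/Au⁺ couple has the higher reduction potential, so it is the cathode; Cu²⁺/Cu⁺ is oxidised at the anode.
E°cell = E°(cathode) − E°(anode) = (+1.40) − (+0.18) = +1.22 V.
Since E°cell > 0, the reaction is spontaneous under standard conditions.

+1.22 V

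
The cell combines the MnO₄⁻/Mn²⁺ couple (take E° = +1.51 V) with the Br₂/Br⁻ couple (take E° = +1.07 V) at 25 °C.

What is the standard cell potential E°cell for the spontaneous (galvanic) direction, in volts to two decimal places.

The MnO₄⁻/Mn²⁺ couple has the higher reduction potential, so it is the cathode; Br₂/Br⁻ is oxidised at the anode.
E°cell = E°(cathode) − E°(anode) = (+1.51) − (+1.07) = +0.44 V.

+0.44 V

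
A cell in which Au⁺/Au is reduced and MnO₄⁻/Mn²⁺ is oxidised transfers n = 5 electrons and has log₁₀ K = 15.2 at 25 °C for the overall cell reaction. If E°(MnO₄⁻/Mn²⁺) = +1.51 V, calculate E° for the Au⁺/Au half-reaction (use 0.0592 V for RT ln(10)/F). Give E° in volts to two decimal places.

+1.69 V

E°cell = (0.0592/n)·log K = (0.0592/5)(15.2) = +0.180 V.
Since Au⁺/Au is the cathode and MnO₄⁻/Mn²⁺ the anode, E°cell = E°(Au⁺/Au) − E°(MnO₄⁻/Mn²⁺).
So E°(Au⁺/Au) = E°cell + E°(MnO₄⁻/Mn²⁺) = +0.180 + (+1.51) = +1.69 V.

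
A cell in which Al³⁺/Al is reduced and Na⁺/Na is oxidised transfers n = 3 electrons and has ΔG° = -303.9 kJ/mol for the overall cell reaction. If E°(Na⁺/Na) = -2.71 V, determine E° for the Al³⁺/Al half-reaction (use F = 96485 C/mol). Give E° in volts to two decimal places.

E°cell = −ΔG°/(nF) = −(-303.9×10³)/((3)(96485)) = +1.050 V.
Since Al³⁺/Al is the cathode and Na⁺/Na the anode, E°cell = E°(Al³⁺/Al) − E°(Na⁺/Na).
So E°(Al³⁺/Al) = E°cell + E°(Na⁺/Na) = +1.050 + (-2.71) = -1.66 V.

-1.66 V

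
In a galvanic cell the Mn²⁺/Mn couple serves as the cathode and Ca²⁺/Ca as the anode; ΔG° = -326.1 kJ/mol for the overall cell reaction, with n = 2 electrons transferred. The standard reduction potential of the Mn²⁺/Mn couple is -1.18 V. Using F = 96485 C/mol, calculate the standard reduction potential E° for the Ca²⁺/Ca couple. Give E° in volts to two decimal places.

E°cell = −ΔG°/(nF) = −(-326.1×10³)/((2)(96485)) = +1.690 V.
Since Mn²⁺/Mn is the cathode and Ca²⁺/Ca the anode, E°cell = E°(Mn²⁺/Mn) − E°(Ca²⁺/Ca).
So E°(Ca²⁺/Ca) = E°(Mn²⁺/Mn) − E°cell = (-1.18) − (+1.690) = -2.87 V.

-2.87 V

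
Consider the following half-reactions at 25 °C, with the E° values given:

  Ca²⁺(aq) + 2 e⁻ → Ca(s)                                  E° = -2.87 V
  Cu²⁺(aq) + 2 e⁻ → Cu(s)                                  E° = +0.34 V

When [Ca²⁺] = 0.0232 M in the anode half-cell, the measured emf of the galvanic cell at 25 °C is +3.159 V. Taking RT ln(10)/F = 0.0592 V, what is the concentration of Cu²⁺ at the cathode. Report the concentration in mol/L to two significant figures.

0.00044 M

Cu²⁺/Cu is the cathode, Ca²⁺/Ca the anode: E°cell = +3.21 V, n = 2.
Overall reaction: Cu²⁺(aq) + Ca(s) → Cu(s) + Ca²⁺(aq); Q = [Ca²⁺]^1/[Cu²⁺]^1.
From E = E° − (0.0592/n) log Q: log Q = (E° − E)·n/0.0592 = (+3.21 − (+3.159))·2/0.0592 = 1.7230.
So 1·log[Cu²⁺] = 1·log(0.0232) − log Q = -1.6345 − (1.7230) = -3.3575; [Cu²⁺] = 10^(-3.3575) ≈ 0.00044 M.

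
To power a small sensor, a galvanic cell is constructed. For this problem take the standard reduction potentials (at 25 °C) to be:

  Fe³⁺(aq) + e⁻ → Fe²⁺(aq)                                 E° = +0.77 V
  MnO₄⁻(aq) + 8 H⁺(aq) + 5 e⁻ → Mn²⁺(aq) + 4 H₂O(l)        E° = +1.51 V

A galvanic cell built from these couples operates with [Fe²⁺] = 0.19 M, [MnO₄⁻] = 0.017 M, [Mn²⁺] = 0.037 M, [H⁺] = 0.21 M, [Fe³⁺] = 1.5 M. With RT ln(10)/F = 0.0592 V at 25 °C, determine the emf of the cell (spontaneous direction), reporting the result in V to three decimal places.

+0.619 V

MnO₄⁻/Mn²⁺ is the cathode (higher E°), Fe³⁺/Fe²⁺ the anode: E°cell = +1.51 − (+0.77) = +0.74 V, n = 5.
Overall: MnO₄⁻(aq) + 8 H⁺(aq) + 5 Fe²⁺(aq) → Mn²⁺(aq) + 4 H₂O(l) + 5 Fe³⁺(aq)
Q = [Mn²⁺]·[Fe³⁺]^5 / ([MnO₄⁻]·[H⁺]^8·[Fe²⁺]^5); log Q = 10.247.
E = E° − (0.0592/n) log Q = +0.74 − (0.0592/5)(10.247) = +0.619 V.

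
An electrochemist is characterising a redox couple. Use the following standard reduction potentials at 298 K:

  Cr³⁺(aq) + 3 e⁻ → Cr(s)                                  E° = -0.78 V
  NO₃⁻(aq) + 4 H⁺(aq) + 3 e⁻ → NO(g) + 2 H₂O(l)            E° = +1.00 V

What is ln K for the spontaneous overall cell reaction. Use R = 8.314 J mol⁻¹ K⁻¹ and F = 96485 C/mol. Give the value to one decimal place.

Cathode: NO₃⁻/NO; anode: Cr³⁺/Cr. E°cell = (+1.00) − (-0.78) = +1.78 V, with n = 3.
ΔG° = −nFE° = −RT ln K, so ln K = nFE°/(RT) = (3)(96485)(+1.78) / ((8.314)(298)) = 207.958.

208.0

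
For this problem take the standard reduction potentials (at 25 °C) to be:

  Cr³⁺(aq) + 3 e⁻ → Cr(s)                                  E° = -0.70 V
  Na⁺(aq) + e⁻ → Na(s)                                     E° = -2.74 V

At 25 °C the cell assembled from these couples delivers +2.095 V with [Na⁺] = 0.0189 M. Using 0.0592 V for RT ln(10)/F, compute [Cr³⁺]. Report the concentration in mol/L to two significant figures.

Cr³⁺/Cr is the cathode, Na⁺/Na the anode: E°cell = +2.04 V, n = 3.
Overall reaction: Cr³⁺(aq) + 3 Na(s) → Cr(s) + 3 Na⁺(aq); Q = [Na⁺]^3/[Cr³⁺]^1.
From E = E° − (0.0592/n) log Q: log Q = (E° − E)·n/0.0592 = (+2.04 − (+2.095))·3/0.0592 = -2.7872.
So 1·log[Cr³⁺] = 3·log(0.0189) − log Q = -5.1706 − (-2.7872) = -2.3834; [Cr³⁺] = 10^(-2.3834) ≈ 0.0041 M.

0.0041 M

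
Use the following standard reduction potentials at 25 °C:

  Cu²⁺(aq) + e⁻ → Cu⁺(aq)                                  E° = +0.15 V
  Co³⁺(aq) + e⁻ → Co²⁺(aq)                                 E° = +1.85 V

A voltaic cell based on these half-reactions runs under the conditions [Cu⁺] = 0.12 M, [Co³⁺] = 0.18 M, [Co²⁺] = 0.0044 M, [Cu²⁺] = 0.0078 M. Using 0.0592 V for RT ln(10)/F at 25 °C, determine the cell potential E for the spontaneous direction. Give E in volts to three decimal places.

+1.866 V

Co³⁺/Co²⁺ is the cathode (higher E°), Cu²⁺/Cu⁺ the anode: E°cell = +1.85 − (+0.15) = +1.70 V, n = 1.
Overall: Co³⁺(aq) + Cu⁺(aq) → Co²⁺(aq) + Cu²⁺(aq)
Q = [Co²⁺]·[Cu²⁺] / ([Co³⁺]·[Cu⁺]); log Q = -2.799.
E = E° − (0.0592/n) log Q = +1.70 − (0.0592/1)(-2.799) = +1.866 V.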